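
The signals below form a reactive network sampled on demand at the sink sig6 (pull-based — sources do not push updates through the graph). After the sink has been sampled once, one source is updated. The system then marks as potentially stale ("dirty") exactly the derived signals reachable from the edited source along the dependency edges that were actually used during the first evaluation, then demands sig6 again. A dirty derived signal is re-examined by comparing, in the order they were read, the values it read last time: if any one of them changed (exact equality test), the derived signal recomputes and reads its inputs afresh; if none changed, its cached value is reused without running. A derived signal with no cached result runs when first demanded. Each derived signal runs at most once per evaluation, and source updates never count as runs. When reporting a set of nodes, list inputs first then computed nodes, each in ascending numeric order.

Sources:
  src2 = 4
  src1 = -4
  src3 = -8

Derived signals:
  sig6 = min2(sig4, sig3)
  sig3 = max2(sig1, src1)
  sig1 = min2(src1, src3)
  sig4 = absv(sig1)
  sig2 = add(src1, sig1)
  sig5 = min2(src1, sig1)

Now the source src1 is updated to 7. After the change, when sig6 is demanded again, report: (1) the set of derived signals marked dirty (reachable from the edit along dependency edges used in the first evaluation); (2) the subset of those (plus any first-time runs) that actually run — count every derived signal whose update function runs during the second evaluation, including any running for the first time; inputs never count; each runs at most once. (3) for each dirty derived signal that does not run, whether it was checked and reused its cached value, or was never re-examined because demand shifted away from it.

Dirty set: sig1, sig3, sig4, sig6.
Run set: sig1, sig3, sig6 (3 run).
Re-examined without running (cache reused): sig4.
The important point: at sig4 every value read last time is unchanged, so the dirty flag clears without a run.

Initial pass — values computed on the first demand:
  sig1 = min2(-4, -8) = -8
  sig3 = max2(-8, -4) = -4
  sig4 = absv(-8) = 8
  sig6 = min2(8, -4) = -4

Second demand — change propagation:
  sig1: re-runs because src1 -4->7; new result -8 (unchanged).
  sig3: re-runs because src1 -4->7; new result 7.
  sig4: re-examined; everything it read last time is the same (sig1 unchanged) — cache 8 kept, no run.
  sig6: re-runs because sig3 -4->7; new result 7.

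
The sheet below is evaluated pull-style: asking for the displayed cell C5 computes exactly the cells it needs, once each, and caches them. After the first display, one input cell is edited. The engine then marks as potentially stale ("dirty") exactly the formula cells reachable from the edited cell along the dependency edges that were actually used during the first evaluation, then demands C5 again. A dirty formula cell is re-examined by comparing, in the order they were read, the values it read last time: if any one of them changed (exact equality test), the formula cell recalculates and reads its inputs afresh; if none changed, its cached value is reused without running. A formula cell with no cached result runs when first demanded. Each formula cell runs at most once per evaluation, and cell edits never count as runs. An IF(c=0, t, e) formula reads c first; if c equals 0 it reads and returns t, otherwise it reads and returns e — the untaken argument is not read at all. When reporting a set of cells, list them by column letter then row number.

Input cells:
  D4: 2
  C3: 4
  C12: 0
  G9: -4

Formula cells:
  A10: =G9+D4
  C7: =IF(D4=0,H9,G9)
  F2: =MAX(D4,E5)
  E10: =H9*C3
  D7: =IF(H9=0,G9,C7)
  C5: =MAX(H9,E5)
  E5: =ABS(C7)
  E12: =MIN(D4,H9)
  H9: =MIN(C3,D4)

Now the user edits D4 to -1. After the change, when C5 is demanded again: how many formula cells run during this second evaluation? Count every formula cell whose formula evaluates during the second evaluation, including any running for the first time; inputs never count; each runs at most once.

First demand of the output computes:
  H9 = MIN(4, 2) = 2
  C7 = IF(D4=0: D4=2 -> else branch G9) = -4
  E5 = ABS(-4) = 4
  C5 = MAX(2, 4) = 4

After the edit, cleaning proceeds:
  H9: a read changed (D4 2->-1) — executes, giving -1.
  C7: a read changed (D4 2->-1) — executes, giving -4 — identical to its old value.
  E5: dirty, but its reads are unchanged (C7 unchanged); cached 4 stands.
  C5: a read changed (H9 2->-1) — executes, giving 4 — identical to its old value.

Note where the cutoff bites: E5 is checked, finds nothing changed, and keeps its cache.

3 formula cells run: C5, C7, H9.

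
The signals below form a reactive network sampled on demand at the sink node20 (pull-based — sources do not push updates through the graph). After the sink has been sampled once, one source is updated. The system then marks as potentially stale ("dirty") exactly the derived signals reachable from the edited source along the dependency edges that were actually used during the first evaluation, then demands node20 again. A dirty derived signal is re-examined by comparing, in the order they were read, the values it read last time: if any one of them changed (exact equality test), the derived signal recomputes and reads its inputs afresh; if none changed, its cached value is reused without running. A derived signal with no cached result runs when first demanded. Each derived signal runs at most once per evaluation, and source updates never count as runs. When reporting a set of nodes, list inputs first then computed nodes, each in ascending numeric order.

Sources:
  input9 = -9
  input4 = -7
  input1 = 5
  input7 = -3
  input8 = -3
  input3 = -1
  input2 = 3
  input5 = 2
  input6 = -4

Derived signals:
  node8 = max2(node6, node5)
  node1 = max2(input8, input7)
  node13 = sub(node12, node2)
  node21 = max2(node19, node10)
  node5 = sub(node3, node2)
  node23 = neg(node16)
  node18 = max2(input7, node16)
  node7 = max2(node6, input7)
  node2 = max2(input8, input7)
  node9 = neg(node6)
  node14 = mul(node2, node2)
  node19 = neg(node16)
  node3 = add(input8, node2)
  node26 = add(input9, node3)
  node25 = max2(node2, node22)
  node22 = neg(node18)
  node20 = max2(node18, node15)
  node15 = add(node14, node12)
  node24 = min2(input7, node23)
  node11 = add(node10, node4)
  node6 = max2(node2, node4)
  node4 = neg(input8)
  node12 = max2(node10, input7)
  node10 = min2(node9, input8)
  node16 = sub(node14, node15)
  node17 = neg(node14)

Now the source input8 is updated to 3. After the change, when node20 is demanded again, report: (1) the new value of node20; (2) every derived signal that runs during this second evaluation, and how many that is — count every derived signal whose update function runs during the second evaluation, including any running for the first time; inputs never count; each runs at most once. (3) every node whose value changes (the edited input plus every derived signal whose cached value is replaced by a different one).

Initial pass — values computed on the first demand:
  node2 = max2(-3, -3) = -3
  node4 = neg(-3) = 3
  node6 = max2(-3, 3) = 3
  node9 = neg(3) = -3
  node10 = min2(-3, -3) = -3
  node12 = max2(-3, -3) = -3
  node14 = mul(-3, -3) = 9
  node15 = add(9, -3) = 6
  node16 = sub(9, 6) = 3
  node18 = max2(-3, 3) = 3
  node20 = max2(3, 6) = 6

Second demand — change propagation:
  node2: re-runs because input8 -3->3; new result 3.
  node4: re-runs because input8 -3->3; new result -3.
  node6: re-runs because node2 -3->3; node4 3->-3; new result 3 (unchanged).
  node9: re-examined; everything it read last time is the same (node6 unchanged) — cache -3 kept, no run.
  node10: re-runs because input8 -3->3; new result -3 (unchanged).
  node12: re-examined; everything it read last time is the same (node10 unchanged, input7 unchanged) — cache -3 kept, no run.
  node14: re-runs because node2 -3->3; node2 -3->3; new result 9 (unchanged).
  node15: re-examined; everything it read last time is the same (node14 unchanged, node12 unchanged) — cache 6 kept, no run.
  node16: re-examined; everything it read last time is the same (node14 unchanged, node15 unchanged) — cache 3 kept, no run.
  node18: re-examined; everything it read last time is the same (input7 unchanged, node16 unchanged) — cache 3 kept, no run.
  node20: re-examined; everything it read last time is the same (node18 unchanged, node15 unchanged) — cache 6 kept, no run.

The important point: at node9 every value read last time is unchanged, so the dirty flag clears without a run.

node20 now evaluates to 6.
Run set: node2, node4, node6, node10, node14 (5 run).
Changed values: input8, node2, node4.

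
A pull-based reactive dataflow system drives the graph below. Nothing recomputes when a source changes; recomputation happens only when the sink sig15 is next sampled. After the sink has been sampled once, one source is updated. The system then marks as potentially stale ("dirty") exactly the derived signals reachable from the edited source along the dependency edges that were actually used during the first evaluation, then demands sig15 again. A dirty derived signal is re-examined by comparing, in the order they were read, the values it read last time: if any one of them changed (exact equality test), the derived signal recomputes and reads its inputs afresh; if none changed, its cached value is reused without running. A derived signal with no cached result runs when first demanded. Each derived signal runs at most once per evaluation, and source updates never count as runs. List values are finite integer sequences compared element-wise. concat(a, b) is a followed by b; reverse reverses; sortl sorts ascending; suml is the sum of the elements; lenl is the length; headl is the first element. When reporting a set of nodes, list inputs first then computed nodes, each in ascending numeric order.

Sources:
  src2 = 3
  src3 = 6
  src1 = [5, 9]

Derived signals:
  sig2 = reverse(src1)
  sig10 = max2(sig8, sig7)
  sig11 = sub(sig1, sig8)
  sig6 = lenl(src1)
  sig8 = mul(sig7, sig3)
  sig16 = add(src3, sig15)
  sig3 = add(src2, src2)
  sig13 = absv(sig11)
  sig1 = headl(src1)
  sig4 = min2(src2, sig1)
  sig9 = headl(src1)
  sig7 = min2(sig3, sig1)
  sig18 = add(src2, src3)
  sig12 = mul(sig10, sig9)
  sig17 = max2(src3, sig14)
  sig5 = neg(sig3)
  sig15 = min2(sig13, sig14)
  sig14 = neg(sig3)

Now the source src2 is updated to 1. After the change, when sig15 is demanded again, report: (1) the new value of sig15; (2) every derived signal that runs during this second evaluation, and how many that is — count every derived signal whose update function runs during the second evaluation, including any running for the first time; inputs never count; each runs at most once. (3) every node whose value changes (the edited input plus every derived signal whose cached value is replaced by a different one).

First evaluation (everything demanded from the output):
  sig1 = headl([5, 9]) = 5
  sig3 = add(3, 3) = 6
  sig7 = min2(6, 5) = 5
  sig8 = mul(5, 6) = 30
  sig11 = sub(5, 30) = -25
  sig13 = absv(-25) = 25
  sig14 = neg(6) = -6
  sig15 = min2(25, -6) = -6

Propagation after the edit:
  sig3: runs — src2 3->1; src2 3->1; result 2.
  sig7: runs — sig3 6->2; result 2.
  sig8: runs — sig7 5->2; sig3 6->2; result 4.
  sig11: runs — sig8 30->4; result 1.
  sig13: runs — sig11 -25->1; result 1.
  sig14: runs — sig3 6->2; result -2.
  sig15: runs — sig13 25->1; sig14 -6->-2; result -2.

New value of sig15: -2.
Derived signals that run: sig3, sig7, sig8, sig11, sig13, sig14, sig15 — 7 in total.
Values that change: src2, sig3, sig7, sig8, sig11, sig13, sig14, sig15.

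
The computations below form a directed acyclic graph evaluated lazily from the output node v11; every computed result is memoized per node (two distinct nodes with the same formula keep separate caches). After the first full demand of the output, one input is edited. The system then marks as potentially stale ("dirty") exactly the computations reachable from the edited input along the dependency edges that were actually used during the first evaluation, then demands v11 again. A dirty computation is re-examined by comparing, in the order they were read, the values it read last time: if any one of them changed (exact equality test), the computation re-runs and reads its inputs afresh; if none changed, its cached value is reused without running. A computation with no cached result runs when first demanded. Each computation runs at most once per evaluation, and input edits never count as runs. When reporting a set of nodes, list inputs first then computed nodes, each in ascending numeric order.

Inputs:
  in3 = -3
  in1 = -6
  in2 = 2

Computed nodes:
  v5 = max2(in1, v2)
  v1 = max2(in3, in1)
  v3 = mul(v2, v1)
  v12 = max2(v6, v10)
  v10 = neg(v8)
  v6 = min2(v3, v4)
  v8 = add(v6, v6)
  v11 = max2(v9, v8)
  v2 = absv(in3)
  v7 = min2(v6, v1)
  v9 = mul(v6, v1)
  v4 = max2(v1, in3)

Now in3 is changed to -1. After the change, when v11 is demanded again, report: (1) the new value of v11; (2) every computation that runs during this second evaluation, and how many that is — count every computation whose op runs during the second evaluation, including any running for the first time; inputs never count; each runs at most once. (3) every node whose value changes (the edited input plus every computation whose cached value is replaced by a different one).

First demand of the output computes:
  v1 = max2(-3, -6) = -3
  v2 = absv(-3) = 3
  v3 = mul(3, -3) = -9
  v4 = max2(-3, -3) = -3
  v6 = min2(-9, -3) = -9
  v8 = add(-9, -9) = -18
  v9 = mul(-9, -3) = 27
  v11 = max2(27, -18) = 27

After the edit, cleaning proceeds:
  v1: a read changed (in3 -3->-1) — executes, giving -1.
  v2: a read changed (in3 -3->-1) — executes, giving 1.
  v3: a read changed (v2 3->1; v1 -3->-1) — executes, giving -1.
  v4: a read changed (v1 -3->-1; in3 -3->-1) — executes, giving -1.
  v6: a read changed (v3 -9->-1; v4 -3->-1) — executes, giving -1.
  v8: a read changed (v6 -9->-1; v6 -9->-1) — executes, giving -2.
  v9: a read changed (v6 -9->-1; v1 -3->-1) — executes, giving 1.
  v11: a read changed (v9 27->1; v8 -18->-2) — executes, giving 1.

Demanding v11 again yields 1.
8 computations run: v1, v2, v3, v4, v6, v8, v9, v11.
The nodes whose values change: in3, v1, v2, v3, v4, v6, v8, v9, v11.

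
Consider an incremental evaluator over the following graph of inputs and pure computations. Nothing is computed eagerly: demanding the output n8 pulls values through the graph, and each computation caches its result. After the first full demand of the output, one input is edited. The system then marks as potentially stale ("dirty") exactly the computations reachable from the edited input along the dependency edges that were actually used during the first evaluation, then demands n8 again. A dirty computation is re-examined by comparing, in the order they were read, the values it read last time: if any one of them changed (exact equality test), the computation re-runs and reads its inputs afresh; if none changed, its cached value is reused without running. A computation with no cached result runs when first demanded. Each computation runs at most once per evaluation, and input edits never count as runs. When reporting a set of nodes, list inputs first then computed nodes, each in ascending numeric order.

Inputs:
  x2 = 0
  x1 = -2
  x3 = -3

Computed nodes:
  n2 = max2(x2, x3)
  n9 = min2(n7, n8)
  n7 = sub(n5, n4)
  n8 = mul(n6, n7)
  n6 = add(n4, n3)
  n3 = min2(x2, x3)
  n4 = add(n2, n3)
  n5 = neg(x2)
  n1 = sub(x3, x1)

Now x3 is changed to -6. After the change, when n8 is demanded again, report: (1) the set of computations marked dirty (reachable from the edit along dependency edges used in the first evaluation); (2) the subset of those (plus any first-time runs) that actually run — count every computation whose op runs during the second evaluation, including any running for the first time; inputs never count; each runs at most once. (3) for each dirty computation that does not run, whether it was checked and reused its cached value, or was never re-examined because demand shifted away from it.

Initial pass — values computed on the first demand:
  n2 = max2(0, -3) = 0
  n3 = min2(0, -3) = -3
  n4 = add(0, -3) = -3
  n5 = neg(0) = 0
  n6 = add(-3, -3) = -6
  n7 = sub(0, -3) = 3
  n8 = mul(-6, 3) = -18

Second demand — change propagation:
  n2: re-runs because x3 -3->-6; new result 0 (unchanged).
  n3: re-runs because x3 -3->-6; new result -6.
  n4: re-runs because n3 -3->-6; new result -6.
  n6: re-runs because n4 -3->-6; n3 -3->-6; new result -12.
  n7: re-runs because n4 -3->-6; new result 6.
  n8: re-runs because n6 -6->-12; n7 3->6; new result -72.

Dirty set: n2, n3, n4, n6, n7, n8.
Run set: n2, n3, n4, n6, n7, n8 (6 run).
All dirty computations ended up running.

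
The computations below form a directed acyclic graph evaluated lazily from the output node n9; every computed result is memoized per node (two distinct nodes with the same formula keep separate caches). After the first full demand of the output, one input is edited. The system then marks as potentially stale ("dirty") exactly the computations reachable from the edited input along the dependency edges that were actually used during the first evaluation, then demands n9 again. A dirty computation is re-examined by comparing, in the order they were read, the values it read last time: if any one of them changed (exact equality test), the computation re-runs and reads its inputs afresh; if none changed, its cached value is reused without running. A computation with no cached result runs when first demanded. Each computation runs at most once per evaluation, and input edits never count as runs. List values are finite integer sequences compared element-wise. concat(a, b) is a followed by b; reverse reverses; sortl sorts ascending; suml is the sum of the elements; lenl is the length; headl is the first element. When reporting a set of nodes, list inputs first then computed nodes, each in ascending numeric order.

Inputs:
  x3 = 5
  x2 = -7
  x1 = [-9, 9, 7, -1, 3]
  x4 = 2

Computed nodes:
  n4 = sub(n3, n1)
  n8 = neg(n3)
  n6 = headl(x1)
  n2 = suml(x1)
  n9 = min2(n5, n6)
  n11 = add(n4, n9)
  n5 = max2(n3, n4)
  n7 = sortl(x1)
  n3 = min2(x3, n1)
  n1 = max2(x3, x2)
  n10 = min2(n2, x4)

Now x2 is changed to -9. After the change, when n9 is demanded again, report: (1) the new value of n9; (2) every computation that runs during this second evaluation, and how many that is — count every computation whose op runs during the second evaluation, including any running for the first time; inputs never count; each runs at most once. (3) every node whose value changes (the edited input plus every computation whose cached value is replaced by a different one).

First demand of the output computes:
  n1 = max2(5, -7) = 5
  n3 = min2(5, 5) = 5
  n4 = sub(5, 5) = 0
  n5 = max2(5, 0) = 5
  n6 = headl([-9, 9, 7, -1, 3]) = -9
  n9 = min2(5, -9) = -9

After the edit, cleaning proceeds:
  n1: a read changed (x2 -7->-9) — executes, giving 5 — identical to its old value.
  n3: dirty, but its reads are unchanged (x3 unchanged, n1 unchanged); cached 5 stands.
  n4: dirty, but its reads are unchanged (n3 unchanged, n1 unchanged); cached 0 stands.
  n5: dirty, but its reads are unchanged (n3 unchanged, n4 unchanged); cached 5 stands.
  n9: dirty, but its reads are unchanged (n5 unchanged, n6 unchanged); cached -9 stands.

Note the absorption at n1: it re-runs yet its value is the same, leaving the output's value untouched.

Demanding n9 again yields -9.
1 computations run: n1.
The nodes whose values change: x2.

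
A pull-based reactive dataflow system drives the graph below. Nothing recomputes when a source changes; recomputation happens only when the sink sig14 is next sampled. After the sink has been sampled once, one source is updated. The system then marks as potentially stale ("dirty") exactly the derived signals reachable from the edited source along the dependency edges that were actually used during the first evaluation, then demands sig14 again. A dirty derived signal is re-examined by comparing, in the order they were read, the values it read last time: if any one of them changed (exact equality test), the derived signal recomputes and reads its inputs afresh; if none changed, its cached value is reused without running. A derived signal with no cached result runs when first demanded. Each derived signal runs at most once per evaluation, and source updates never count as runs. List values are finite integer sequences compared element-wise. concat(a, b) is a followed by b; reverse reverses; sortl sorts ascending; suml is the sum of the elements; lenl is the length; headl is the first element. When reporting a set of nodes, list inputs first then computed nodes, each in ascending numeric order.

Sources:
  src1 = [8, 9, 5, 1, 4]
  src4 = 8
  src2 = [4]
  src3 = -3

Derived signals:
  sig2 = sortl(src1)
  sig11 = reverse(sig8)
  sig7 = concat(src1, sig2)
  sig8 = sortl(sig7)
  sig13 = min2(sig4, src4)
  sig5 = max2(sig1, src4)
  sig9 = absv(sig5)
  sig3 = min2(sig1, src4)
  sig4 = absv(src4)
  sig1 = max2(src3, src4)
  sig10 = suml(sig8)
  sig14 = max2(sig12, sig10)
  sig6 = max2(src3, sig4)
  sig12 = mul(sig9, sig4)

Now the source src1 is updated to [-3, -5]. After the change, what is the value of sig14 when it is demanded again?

New value of sig14: 64.

First evaluation (everything demanded from the output):
  sig1 = max2(-3, 8) = 8
  sig2 = sortl([8, 9, 5, 1, 4]) = [1, 4, 5, 8, 9]
  sig4 = absv(8) = 8
  sig5 = max2(8, 8) = 8
  sig7 = concat([8, 9, 5, 1, 4], [1, 4, 5, 8, 9]) = [8, 9, 5, 1, 4, 1, 4, 5, 8, 9]
  sig8 = sortl([8, 9, 5, 1, 4, 1, 4, 5, 8, 9]) = [1, 1, 4, 4, 5, 5, 8, 8, 9, 9]
  sig9 = absv(8) = 8
  sig10 = suml([1, 1, 4, 4, 5, 5, 8, 8, 9, 9]) = 54
  sig12 = mul(8, 8) = 64
  sig14 = max2(64, 54) = 64

Propagation after the edit:
  sig2: runs — src1 [8, 9, 5, 1, 4]->[-3, -5]; result [-5, -3].
  sig7: runs — src1 [8, 9, 5, 1, 4]->[-3, -5]; sig2 [1, 4, 5, 8, 9]->[-5, -3]; result [-3, -5, -5, -3].
  sig8: runs — sig7 [8, 9, 5, 1, 4, 1, 4, 5, 8, 9]->[-3, -5, -5, -3]; result [-5, -5, -3, -3].
  sig10: runs — sig8 [1, 1, 4, 4, 5, 5, 8, 8, 9, 9]->[-5, -5, -3, -3]; result -16.
  sig14: runs — sig10 54->-16; result 64 (same value as before).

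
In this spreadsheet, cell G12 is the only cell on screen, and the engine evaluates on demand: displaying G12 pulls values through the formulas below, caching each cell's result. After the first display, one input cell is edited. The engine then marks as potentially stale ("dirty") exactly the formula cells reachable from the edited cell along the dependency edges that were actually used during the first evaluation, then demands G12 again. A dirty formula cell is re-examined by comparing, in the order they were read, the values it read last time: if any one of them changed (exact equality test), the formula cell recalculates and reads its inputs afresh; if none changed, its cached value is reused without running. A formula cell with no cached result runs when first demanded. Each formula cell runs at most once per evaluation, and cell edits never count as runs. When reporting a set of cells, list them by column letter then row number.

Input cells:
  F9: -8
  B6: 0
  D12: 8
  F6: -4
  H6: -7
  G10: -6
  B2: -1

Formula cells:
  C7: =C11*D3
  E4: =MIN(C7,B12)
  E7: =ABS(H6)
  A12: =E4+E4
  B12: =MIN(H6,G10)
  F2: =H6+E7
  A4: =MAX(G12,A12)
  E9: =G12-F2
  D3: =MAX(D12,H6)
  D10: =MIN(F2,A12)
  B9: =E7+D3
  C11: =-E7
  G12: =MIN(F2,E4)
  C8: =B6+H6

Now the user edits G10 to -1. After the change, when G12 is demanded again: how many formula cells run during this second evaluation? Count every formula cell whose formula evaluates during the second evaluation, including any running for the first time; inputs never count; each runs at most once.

Initial pass — values computed on the first demand:
  B12 = MIN(-7, -6) = -7
  D3 = MAX(8, -7) = 8
  E7 = ABS(-7) = 7
  C11 = -(7) = -7
  C7 = -7 * 8 = -56
  E4 = MIN(-56, -7) = -56
  F2 = -7 + 7 = 0
  G12 = MIN(0, -56) = -56

Second demand — change propagation:
  B12: re-runs because G10 -6->-1; new result -7 (unchanged).
  E4: re-examined; everything it read last time is the same (C7 unchanged, B12 unchanged) — cache -56 kept, no run.
  G12: re-examined; everything it read last time is the same (F2 unchanged, E4 unchanged) — cache -56 kept, no run.

The important point: B12 recomputes to an identical value, and the output ends up unchanged.

Run set: B12 (1 run).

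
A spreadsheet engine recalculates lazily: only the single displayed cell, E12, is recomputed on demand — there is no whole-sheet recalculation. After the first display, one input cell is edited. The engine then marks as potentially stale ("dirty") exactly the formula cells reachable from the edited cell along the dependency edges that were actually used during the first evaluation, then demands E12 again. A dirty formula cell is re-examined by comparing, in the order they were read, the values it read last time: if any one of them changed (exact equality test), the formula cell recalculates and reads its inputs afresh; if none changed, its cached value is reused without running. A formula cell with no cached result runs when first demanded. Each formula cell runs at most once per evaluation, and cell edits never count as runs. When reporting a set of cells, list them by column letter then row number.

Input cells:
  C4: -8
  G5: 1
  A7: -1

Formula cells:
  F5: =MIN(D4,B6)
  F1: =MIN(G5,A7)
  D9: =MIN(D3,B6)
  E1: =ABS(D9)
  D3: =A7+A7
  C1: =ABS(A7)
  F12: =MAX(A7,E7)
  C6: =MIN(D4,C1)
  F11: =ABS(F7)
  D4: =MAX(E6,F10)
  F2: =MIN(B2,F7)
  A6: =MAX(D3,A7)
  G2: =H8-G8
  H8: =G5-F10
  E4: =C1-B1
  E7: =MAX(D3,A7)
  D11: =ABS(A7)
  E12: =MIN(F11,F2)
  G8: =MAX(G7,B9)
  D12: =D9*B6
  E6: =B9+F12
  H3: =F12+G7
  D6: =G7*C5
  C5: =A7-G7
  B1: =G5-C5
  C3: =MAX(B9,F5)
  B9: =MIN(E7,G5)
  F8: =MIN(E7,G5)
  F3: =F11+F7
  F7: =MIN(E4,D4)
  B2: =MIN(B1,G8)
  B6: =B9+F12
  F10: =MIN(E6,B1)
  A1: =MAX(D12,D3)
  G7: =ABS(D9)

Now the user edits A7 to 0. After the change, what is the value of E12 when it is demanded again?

New value of E12: -1.

First evaluation (everything demanded from the output):
  C1 = ABS(-1) = 1
  D3 = -1 + -1 = -2
  E7 = MAX(-2, -1) = -1
  B9 = MIN(-1, 1) = -1
  F12 = MAX(-1, -1) = -1
  B6 = -1 + -1 = -2
  D9 = MIN(-2, -2) = -2
  E6 = -1 + -1 = -2
  G7 = ABS(-2) = 2
  C5 = -1 - 2 = -3
  B1 = 1 - -3 = 4
  E4 = 1 - 4 = -3
  F10 = MIN(-2, 4) = -2
  D4 = MAX(-2, -2) = -2
  F7 = MIN(-3, -2) = -3
  F11 = ABS(-3) = 3
  G8 = MAX(2, -1) = 2
  B2 = MIN(4, 2) = 2
  F2 = MIN(2, -3) = -3
  E12 = MIN(3, -3) = -3

Propagation after the edit:
  C1: runs — A7 -1->0; result 0.
  D3: runs — A7 -1->0; A7 -1->0; result 0.
  E7: runs — D3 -2->0; A7 -1->0; result 0.
  B9: runs — E7 -1->0; result 0.
  F12: runs — A7 -1->0; E7 -1->0; result 0.
  B6: runs — B9 -1->0; F12 -1->0; result 0.
  D9: runs — D3 -2->0; B6 -2->0; result 0.
  E6: runs — B9 -1->0; F12 -1->0; result 0.
  G7: runs — D9 -2->0; result 0.
  C5: runs — A7 -1->0; G7 2->0; result 0.
  B1: runs — C5 -3->0; result 1.
  E4: runs — C1 1->0; B1 4->1; result -1.
  F10: runs — E6 -2->0; B1 4->1; result 0.
  D4: runs — E6 -2->0; F10 -2->0; result 0.
  F7: runs — E4 -3->-1; D4 -2->0; result -1.
  F11: runs — F7 -3->-1; result 1.
  G8: runs — G7 2->0; B9 -1->0; result 0.
  B2: runs — B1 4->1; G8 2->0; result 0.
  F2: runs — B2 2->0; F7 -3->-1; result -1.
  E12: runs — F11 3->1; F2 -3->-1; result -1.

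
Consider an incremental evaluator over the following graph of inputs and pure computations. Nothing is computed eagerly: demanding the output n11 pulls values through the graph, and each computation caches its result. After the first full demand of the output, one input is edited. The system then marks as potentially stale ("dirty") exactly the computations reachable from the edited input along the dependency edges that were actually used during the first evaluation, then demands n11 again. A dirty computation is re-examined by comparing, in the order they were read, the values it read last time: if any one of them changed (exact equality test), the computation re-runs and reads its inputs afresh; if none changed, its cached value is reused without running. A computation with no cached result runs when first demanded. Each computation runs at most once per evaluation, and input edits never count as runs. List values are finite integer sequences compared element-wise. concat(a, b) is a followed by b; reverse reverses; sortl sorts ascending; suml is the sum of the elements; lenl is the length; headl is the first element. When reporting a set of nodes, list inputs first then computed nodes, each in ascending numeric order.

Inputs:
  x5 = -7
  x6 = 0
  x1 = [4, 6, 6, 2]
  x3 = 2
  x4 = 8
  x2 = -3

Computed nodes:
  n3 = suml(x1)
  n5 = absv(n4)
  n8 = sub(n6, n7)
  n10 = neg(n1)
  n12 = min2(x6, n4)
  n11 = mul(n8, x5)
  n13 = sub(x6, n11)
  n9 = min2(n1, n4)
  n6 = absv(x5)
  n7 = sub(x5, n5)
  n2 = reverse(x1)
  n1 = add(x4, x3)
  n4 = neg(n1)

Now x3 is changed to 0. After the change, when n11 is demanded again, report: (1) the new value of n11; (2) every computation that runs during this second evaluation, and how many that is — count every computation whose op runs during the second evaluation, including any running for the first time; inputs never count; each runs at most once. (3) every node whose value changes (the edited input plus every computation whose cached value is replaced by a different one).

n11 now evaluates to -154.
Run set: n1, n4, n5, n7, n8, n11 (6 run).
Changed values: x3, n1, n4, n5, n7, n8, n11.

Initial pass — values computed on the first demand:
  n1 = add(8, 2) = 10
  n4 = neg(10) = -10
  n5 = absv(-10) = 10
  n6 = absv(-7) = 7
  n7 = sub(-7, 10) = -17
  n8 = sub(7, -17) = 24
  n11 = mul(24, -7) = -168

Second demand — change propagation:
  n1: re-runs because x3 2->0; new result 8.
  n4: re-runs because n1 10->8; new result -8.
  n5: re-runs because n4 -10->-8; new result 8.
  n7: re-runs because n5 10->8; new result -15.
  n8: re-runs because n7 -17->-15; new result 22.
  n11: re-runs because n8 24->22; new result -154.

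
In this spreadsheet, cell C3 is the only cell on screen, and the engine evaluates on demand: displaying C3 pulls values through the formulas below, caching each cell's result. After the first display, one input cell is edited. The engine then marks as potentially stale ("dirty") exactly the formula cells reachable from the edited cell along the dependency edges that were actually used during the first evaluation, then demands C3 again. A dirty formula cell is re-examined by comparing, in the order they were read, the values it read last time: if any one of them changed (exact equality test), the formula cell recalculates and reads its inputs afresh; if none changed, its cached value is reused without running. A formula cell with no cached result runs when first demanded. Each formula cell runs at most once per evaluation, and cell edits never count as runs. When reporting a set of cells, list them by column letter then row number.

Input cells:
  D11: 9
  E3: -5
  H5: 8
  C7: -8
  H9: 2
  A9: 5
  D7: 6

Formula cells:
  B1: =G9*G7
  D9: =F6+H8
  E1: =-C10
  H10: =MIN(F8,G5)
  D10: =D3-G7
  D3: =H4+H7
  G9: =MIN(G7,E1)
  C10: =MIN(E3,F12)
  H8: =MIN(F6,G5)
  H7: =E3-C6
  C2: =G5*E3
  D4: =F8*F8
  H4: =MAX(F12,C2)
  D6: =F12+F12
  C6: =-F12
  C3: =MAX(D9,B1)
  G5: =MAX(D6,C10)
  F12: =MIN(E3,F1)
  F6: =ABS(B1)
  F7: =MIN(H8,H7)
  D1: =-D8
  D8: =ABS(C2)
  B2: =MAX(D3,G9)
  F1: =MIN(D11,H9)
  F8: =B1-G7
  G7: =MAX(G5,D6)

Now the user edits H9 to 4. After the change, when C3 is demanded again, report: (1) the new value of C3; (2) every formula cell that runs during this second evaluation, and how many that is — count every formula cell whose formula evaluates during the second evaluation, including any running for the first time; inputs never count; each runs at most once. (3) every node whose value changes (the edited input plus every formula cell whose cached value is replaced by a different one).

Initial pass — values computed on the first demand:
  F1 = MIN(9, 2) = 2
  F12 = MIN(-5, 2) = -5
  C10 = MIN(-5, -5) = -5
  D6 = -5 + -5 = -10
  E1 = -(-5) = 5
  G5 = MAX(-10, -5) = -5
  G7 = MAX(-5, -10) = -5
  G9 = MIN(-5, 5) = -5
  B1 = -5 * -5 = 25
  F6 = ABS(25) = 25
  H8 = MIN(25, -5) = -5
  D9 = 25 + -5 = 20
  C3 = MAX(20, 25) = 25

Second demand — change propagation:
  F1: re-runs because H9 2->4; new result 4.
  F12: re-runs because F1 2->4; new result -5 (unchanged).
  C10: re-examined; everything it read last time is the same (E3 unchanged, F12 unchanged) — cache -5 kept, no run.
  D6: re-examined; everything it read last time is the same (F12 unchanged, F12 unchanged) — cache -10 kept, no run.
  E1: re-examined; everything it read last time is the same (C10 unchanged) — cache 5 kept, no run.
  G5: re-examined; everything it read last time is the same (D6 unchanged, C10 unchanged) — cache -5 kept, no run.
  G7: re-examined; everything it read last time is the same (G5 unchanged, D6 unchanged) — cache -5 kept, no run.
  G9: re-examined; everything it read last time is the same (G7 unchanged, E1 unchanged) — cache -5 kept, no run.
  B1: re-examined; everything it read last time is the same (G9 unchanged, G7 unchanged) — cache 25 kept, no run.
  F6: re-examined; everything it read last time is the same (B1 unchanged) — cache 25 kept, no run.
  H8: re-examined; everything it read last time is the same (F6 unchanged, G5 unchanged) — cache -5 kept, no run.
  D9: re-examined; everything it read last time is the same (F6 unchanged, H8 unchanged) — cache 20 kept, no run.
  C3: re-examined; everything it read last time is the same (D9 unchanged, B1 unchanged) — cache 25 kept, no run.

The important point: F12 recomputes to an identical value, and the output ends up unchanged.

C3 now evaluates to 25.
Run set: F1, F12 (2 run).
Changed values: F1, H9.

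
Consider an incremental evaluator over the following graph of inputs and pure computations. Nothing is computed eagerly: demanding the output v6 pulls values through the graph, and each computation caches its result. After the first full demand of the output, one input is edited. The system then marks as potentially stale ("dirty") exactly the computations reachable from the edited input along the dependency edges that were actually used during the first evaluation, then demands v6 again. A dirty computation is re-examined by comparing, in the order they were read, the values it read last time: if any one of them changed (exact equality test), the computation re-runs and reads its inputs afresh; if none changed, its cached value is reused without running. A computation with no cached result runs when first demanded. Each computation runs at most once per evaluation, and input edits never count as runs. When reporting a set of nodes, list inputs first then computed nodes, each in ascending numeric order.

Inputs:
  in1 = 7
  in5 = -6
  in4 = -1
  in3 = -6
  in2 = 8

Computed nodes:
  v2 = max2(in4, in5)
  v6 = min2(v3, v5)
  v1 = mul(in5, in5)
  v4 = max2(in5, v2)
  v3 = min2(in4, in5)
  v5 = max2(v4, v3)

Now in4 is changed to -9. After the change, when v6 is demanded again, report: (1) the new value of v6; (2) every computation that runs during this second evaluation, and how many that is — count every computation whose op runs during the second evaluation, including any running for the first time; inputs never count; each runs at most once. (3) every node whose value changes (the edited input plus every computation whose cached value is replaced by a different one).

v6 now evaluates to -9.
Run set: v2, v3, v4, v5, v6 (5 run).
Changed values: in4, v2, v3, v4, v5, v6.

Initial pass — values computed on the first demand:
  v2 = max2(-1, -6) = -1
  v3 = min2(-1, -6) = -6
  v4 = max2(-6, -1) = -1
  v5 = max2(-1, -6) = -1
  v6 = min2(-6, -1) = -6

Second demand — change propagation:
  v2: re-runs because in4 -1->-9; new result -6.
  v3: re-runs because in4 -1->-9; new result -9.
  v4: re-runs because v2 -1->-6; new result -6.
  v5: re-runs because v4 -1->-6; v3 -6->-9; new result -6.
  v6: re-runs because v3 -6->-9; v5 -1->-6; new result -9.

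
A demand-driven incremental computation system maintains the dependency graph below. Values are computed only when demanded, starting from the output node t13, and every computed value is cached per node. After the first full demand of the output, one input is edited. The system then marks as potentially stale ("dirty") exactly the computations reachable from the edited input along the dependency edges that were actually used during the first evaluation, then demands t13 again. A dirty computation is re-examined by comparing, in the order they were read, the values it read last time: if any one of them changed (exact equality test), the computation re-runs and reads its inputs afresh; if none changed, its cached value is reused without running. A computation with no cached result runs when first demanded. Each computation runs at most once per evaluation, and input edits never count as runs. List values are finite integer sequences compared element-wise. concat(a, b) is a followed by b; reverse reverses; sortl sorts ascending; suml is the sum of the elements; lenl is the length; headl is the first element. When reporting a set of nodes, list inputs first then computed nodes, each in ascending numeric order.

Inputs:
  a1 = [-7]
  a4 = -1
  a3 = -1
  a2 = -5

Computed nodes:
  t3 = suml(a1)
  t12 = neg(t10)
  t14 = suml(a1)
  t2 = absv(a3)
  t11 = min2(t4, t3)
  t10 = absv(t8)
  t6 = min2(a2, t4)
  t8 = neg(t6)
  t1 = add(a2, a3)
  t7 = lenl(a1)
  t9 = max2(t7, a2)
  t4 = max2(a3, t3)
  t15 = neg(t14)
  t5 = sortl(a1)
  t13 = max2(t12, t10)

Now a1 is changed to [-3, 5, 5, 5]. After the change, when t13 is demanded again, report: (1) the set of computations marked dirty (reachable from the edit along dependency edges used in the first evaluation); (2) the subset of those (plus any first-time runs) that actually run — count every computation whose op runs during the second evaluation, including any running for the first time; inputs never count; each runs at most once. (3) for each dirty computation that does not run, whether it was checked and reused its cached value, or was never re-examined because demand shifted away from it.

First evaluation (everything demanded from the output):
  t3 = suml([-7]) = -7
  t4 = max2(-1, -7) = -1
  t6 = min2(-5, -1) = -5
  t8 = neg(-5) = 5
  t10 = absv(5) = 5
  t12 = neg(5) = -5
  t13 = max2(-5, 5) = 5

Propagation after the edit:
  t3: runs — a1 [-7]->[-3, 5, 5, 5]; result 12.
  t4: runs — t3 -7->12; result 12.
  t6: runs — t4 -1->12; result -5 (same value as before).
  t8: checked — values it read are unchanged (t6 unchanged); reused cached 5 without running.
  t10: checked — values it read are unchanged (t8 unchanged); reused cached 5 without running.
  t12: checked — values it read are unchanged (t10 unchanged); reused cached -5 without running.
  t13: checked — values it read are unchanged (t12 unchanged, t10 unchanged); reused cached 5 without running.

Key observation: the change is absorbed at t6 — it re-runs but produces the same value, and the output's value is unchanged.

Marked dirty: t3, t4, t6, t8, t10, t12, t13.
Computations that run: t3, t4, t6 — 3 in total.
Checked but reused from cache: t8, t10, t12, t13.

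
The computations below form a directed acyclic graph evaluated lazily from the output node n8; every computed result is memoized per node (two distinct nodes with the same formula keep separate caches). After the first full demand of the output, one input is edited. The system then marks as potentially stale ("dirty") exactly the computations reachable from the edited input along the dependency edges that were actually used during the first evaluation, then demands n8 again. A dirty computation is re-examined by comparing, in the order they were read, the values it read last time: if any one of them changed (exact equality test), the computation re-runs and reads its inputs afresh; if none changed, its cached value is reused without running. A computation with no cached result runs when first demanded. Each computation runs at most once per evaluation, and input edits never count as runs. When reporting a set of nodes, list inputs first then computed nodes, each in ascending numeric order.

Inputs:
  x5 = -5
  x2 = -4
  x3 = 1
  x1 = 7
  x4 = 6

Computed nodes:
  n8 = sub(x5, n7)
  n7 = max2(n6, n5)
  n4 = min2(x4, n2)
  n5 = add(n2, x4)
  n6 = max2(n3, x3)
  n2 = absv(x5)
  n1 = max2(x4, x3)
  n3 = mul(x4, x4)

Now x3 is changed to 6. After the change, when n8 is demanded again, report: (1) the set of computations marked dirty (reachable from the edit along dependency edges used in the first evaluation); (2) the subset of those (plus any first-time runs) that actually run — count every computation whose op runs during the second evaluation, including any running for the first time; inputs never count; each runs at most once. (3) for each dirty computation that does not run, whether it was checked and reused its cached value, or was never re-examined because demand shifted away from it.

First demand of the output computes:
  n2 = absv(-5) = 5
  n3 = mul(6, 6) = 36
  n5 = add(5, 6) = 11
  n6 = max2(36, 1) = 36
  n7 = max2(36, 11) = 36
  n8 = sub(-5, 36) = -41

After the edit, cleaning proceeds:
  n6: a read changed (x3 1->6) — executes, giving 36 — identical to its old value.
  n7: dirty, but its reads are unchanged (n6 unchanged, n5 unchanged); cached 36 stands.
  n8: dirty, but its reads are unchanged (x5 unchanged, n7 unchanged); cached -41 stands.

Note the absorption at n6: it re-runs yet its value is the same, leaving the output's value untouched.

The edit dirties: n6, n7, n8.
1 computations run: n6.
Cache hits after checking: n7, n8.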